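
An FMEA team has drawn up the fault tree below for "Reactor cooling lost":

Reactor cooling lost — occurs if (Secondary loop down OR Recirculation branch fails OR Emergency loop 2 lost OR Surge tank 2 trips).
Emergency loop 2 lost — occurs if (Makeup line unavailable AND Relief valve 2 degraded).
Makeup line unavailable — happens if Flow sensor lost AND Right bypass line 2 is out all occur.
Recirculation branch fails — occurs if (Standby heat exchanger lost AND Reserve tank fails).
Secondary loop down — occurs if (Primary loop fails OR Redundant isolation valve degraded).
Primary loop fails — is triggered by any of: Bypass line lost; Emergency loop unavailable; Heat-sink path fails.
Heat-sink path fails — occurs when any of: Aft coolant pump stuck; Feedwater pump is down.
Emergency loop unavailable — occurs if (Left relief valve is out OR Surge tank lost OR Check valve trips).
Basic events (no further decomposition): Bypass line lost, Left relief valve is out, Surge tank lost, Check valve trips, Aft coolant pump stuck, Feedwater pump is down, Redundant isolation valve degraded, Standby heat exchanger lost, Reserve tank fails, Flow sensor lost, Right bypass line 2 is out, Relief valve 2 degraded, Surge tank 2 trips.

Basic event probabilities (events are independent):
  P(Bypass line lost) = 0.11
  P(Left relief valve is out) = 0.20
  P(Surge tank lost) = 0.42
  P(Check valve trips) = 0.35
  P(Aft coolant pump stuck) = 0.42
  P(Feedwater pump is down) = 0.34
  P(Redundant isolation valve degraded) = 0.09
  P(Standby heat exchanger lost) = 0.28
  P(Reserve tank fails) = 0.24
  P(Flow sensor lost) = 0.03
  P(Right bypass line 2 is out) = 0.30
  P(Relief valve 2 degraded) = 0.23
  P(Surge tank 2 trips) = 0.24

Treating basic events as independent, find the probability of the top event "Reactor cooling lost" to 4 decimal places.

P(Emergency loop unavailable) [OR] = 1 − (1−0.20) × (1−0.42) × (1−0.35) = 0.698400
P(Heat-sink path fails) [OR] = 1 − (1−0.42) × (1−0.34) = 0.617200
P(Primary loop fails) [OR] = 1 − (1−0.11) × (1−0.698400) × (1−0.617200) = 0.897247
P(Secondary loop down) [OR] = 1 − (1−0.897247) × (1−0.09) = 0.906495
P(Recirculation branch fails) [AND] = 0.28 × 0.24 = 0.067200
P(Makeup line unavailable) [AND] = 0.03 × 0.30 = 0.009000
P(Emergency loop 2 lost) [AND] = 0.009000 × 0.23 = 0.002070
P(Reactor cooling lost) [OR] = 1 − (1−0.906495) × (1−0.067200) × (1−0.002070) × (1−0.24) = 0.933849
Rounded to 4 decimal places: P(Reactor cooling lost) ≈ 0.9338.

0.9338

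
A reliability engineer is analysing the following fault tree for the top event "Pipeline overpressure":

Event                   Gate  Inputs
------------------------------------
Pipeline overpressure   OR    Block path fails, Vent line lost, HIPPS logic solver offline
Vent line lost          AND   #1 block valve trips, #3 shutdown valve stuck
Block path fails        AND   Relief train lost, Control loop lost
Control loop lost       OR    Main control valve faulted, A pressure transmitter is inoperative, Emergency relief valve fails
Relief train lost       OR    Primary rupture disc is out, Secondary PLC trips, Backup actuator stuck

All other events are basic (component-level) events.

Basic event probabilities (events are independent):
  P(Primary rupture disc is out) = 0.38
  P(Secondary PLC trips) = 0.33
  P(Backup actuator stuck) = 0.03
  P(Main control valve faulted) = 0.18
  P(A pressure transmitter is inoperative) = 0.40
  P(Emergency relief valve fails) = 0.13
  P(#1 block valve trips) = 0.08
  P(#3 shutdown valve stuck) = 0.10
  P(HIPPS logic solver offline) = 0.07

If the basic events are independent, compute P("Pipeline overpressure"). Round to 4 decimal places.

0.3925

P(Relief train lost) [OR] = 1 − (1−0.38) × (1−0.33) × (1−0.03) = 0.597062
P(Control loop lost) [OR] = 1 − (1−0.18) × (1−0.40) × (1−0.13) = 0.571960
P(Block path fails) [AND] = 0.597062 × 0.571960 = 0.341496
P(Vent line lost) [AND] = 0.08 × 0.10 = 0.008000
P(Pipeline overpressure) [OR] = 1 − (1−0.341496) × (1−0.008000) × (1−0.07) = 0.392491
Rounded to 4 decimal places: P(Pipeline overpressure) ≈ 0.3925.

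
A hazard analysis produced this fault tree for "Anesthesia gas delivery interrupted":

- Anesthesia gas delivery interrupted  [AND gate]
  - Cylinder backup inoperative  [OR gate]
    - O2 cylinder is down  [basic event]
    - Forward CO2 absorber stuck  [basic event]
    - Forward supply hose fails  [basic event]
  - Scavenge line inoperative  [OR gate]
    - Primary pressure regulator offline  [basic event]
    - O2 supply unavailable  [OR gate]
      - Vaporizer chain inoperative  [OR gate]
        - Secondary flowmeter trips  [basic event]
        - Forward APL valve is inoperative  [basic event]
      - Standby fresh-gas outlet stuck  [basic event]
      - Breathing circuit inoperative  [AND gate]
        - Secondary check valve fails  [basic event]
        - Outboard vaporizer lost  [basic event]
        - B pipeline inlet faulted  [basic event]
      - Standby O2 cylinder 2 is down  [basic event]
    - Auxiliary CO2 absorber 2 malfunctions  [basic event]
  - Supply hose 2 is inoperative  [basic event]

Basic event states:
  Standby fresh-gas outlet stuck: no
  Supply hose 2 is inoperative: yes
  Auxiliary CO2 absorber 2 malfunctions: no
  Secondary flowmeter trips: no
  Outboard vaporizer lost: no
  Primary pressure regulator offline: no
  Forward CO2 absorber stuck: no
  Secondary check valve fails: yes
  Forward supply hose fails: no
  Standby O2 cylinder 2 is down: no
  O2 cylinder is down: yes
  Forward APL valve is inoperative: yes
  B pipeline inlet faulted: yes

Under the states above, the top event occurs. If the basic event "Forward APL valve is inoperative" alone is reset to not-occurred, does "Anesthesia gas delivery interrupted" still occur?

Counterfactual: set "Forward APL valve is inoperative" to not occurred.
Cylinder backup inoperative [OR]: O2 cylinder is down=occurs, Forward CO2 absorber stuck=not, Forward supply hose fails=not → at least one input occurs → occurs.
Vaporizer chain inoperative [OR]: Secondary flowmeter trips=not, Forward APL valve is inoperative=not → no input occurs → does not occur.
Breathing circuit inoperative [AND]: Secondary check valve fails=occurs, Outboard vaporizer lost=not, B pipeline inlet faulted=occurs → not all inputs occur → does not occur.
O2 supply unavailable [OR]: Vaporizer chain inoperative=not, Standby fresh-gas outlet stuck=not, Breathing circuit inoperative=not, Standby O2 cylinder 2 is down=not → no input occurs → does not occur.
Scavenge line inoperative [OR]: Primary pressure regulator offline=not, O2 supply unavailable=not, Auxiliary CO2 absorber 2 malfunctions=not → no input occurs → does not occur.
Anesthesia gas delivery interrupted [AND]: Cylinder backup inoperative=occurs, Scavenge line inoperative=not, Supply hose 2 is inoperative=occurs → not all inputs occur → does not occur.

No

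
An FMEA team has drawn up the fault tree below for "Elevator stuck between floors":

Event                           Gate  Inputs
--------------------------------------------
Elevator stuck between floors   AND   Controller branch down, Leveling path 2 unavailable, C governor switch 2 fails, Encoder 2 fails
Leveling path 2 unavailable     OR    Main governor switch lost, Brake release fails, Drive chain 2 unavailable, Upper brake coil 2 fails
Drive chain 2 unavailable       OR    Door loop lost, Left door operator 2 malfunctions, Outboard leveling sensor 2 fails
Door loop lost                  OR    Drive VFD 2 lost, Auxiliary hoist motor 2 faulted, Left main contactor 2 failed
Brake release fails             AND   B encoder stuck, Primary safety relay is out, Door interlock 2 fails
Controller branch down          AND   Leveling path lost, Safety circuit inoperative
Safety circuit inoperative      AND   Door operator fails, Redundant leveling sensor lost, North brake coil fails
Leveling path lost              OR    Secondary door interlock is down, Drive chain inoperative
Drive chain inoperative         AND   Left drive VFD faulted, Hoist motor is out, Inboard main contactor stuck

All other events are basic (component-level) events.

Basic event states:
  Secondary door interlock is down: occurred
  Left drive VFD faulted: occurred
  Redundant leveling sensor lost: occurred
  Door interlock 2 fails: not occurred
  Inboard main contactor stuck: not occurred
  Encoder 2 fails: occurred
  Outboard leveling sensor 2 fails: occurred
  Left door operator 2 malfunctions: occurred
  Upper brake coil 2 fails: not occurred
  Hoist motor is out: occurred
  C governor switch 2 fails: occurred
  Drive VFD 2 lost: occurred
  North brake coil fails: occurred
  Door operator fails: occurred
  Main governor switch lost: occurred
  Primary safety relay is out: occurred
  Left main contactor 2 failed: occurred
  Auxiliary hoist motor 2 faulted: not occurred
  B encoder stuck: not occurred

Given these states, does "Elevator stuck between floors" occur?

Drive chain inoperative [AND]: Left drive VFD faulted=occurs, Hoist motor is out=occurs, Inboard main contactor stuck=not → not all inputs occur → does not occur.
Leveling path lost [OR]: Secondary door interlock is down=occurs, Drive chain inoperative=not → at least one input occurs → occurs.
Safety circuit inoperative [AND]: Door operator fails=occurs, Redundant leveling sensor lost=occurs, North brake coil fails=occurs → all inputs occur → occurs.
Controller branch down [AND]: Leveling path lost=occurs, Safety circuit inoperative=occurs → all inputs occur → occurs.
Brake release fails [AND]: B encoder stuck=not, Primary safety relay is out=occurs, Door interlock 2 fails=not → not all inputs occur → does not occur.
Door loop lost [OR]: Drive VFD 2 lost=occurs, Auxiliary hoist motor 2 faulted=not, Left main contactor 2 failed=occurs → at least one input occurs → occurs.
Drive chain 2 unavailable [OR]: Door loop lost=occurs, Left door operator 2 malfunctions=occurs, Outboard leveling sensor 2 fails=occurs → at least one input occurs → occurs.
Leveling path 2 unavailable [OR]: Main governor switch lost=occurs, Brake release fails=not, Drive chain 2 unavailable=occurs, Upper brake coil 2 fails=not → at least one input occurs → occurs.
Elevator stuck between floors [AND]: Controller branch down=occurs, Leveling path 2 unavailable=occurs, C governor switch 2 fails=occurs, Encoder 2 fails=occurs → all inputs occur → occurs.

Yes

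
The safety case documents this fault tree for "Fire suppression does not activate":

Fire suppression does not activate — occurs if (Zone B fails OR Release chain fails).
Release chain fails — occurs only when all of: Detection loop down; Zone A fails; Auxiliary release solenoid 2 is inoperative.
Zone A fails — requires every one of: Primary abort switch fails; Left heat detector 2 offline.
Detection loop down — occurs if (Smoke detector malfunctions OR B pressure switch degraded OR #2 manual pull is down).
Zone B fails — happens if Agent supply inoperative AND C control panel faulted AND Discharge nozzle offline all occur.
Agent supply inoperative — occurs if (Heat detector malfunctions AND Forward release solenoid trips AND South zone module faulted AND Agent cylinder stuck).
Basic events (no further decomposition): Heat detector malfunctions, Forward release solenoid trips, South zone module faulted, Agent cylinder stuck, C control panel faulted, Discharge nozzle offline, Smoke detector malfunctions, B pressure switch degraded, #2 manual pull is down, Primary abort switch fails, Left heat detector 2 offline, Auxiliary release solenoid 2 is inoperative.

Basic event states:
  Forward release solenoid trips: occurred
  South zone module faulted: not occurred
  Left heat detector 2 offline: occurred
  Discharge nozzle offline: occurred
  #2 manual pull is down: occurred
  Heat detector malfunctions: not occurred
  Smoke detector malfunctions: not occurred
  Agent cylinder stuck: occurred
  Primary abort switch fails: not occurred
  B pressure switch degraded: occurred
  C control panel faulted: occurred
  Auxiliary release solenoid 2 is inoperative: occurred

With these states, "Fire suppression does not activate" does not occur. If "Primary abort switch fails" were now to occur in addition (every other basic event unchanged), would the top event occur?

Yes

Counterfactual: set "Primary abort switch fails" to occurred.
Agent supply inoperative [AND]: Heat detector malfunctions=not, Forward release solenoid trips=occurs, South zone module faulted=not, Agent cylinder stuck=occurs → not all inputs occur → does not occur.
Zone B fails [AND]: Agent supply inoperative=not, C control panel faulted=occurs, Discharge nozzle offline=occurs → not all inputs occur → does not occur.
Detection loop down [OR]: Smoke detector malfunctions=not, B pressure switch degraded=occurs, #2 manual pull is down=occurs → at least one input occurs → occurs.
Zone A fails [AND]: Primary abort switch fails=occurs, Left heat detector 2 offline=occurs → all inputs occur → occurs.
Release chain fails [AND]: Detection loop down=occurs, Zone A fails=occurs, Auxiliary release solenoid 2 is inoperative=occurs → all inputs occur → occurs.
Fire suppression does not activate [OR]: Zone B fails=not, Release chain fails=occurs → at least one input occurs → occurs.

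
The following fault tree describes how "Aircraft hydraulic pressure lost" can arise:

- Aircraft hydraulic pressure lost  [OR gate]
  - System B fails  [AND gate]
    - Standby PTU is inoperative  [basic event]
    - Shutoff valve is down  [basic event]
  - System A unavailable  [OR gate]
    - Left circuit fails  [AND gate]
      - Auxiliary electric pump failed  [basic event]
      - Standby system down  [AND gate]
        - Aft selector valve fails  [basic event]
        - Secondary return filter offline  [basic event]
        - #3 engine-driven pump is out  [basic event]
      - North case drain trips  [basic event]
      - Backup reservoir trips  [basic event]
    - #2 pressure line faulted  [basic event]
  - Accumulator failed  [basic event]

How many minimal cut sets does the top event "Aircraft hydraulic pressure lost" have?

System B fails [AND]: one cut set from each child combined → 1 × 1 = 1 cut set(s).
Standby system down [AND]: one cut set from each child combined → 1 × 1 × 1 = 1 cut set(s).
Left circuit fails [AND]: one cut set from each child combined → 1 × 1 × 1 × 1 = 1 cut set(s).
System A unavailable [OR]: union of children's cut sets → 2 cut set(s).
Aircraft hydraulic pressure lost [OR]: union of children's cut sets → 4 cut set(s).
Minimal cut sets: {Shutoff valve is down, Standby PTU is inoperative}; {#3 engine-driven pump is out, Aft selector valve fails, Auxiliary electric pump failed, Backup reservoir trips, North case drain trips, Secondary return filter offline}; {#2 pressure line faulted}; {Accumulator failed}.

4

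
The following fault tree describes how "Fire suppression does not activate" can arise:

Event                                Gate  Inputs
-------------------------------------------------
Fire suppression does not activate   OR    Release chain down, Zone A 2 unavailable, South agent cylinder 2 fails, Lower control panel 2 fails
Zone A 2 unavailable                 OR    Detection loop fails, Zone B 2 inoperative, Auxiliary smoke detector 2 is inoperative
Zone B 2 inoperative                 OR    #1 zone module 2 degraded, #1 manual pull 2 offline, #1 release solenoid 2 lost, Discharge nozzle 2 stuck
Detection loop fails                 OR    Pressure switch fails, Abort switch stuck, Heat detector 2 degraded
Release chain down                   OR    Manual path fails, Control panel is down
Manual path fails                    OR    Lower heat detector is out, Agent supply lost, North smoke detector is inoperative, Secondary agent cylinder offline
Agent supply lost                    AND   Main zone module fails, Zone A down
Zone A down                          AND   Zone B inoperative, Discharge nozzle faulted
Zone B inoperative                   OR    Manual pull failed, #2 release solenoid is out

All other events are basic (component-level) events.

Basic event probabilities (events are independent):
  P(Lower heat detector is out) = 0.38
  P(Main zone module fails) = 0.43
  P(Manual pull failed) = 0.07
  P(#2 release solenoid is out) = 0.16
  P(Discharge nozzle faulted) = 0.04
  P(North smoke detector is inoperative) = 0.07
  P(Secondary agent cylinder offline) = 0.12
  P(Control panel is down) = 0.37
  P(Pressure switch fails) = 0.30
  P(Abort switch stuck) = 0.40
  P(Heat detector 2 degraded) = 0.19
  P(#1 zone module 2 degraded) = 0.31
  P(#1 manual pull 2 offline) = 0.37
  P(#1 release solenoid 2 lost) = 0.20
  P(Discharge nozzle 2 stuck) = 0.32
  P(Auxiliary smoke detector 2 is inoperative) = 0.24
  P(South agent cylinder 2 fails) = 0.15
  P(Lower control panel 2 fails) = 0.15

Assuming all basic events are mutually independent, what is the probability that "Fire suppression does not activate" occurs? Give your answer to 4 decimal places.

0.9859

P(Zone B inoperative) [OR] = 1 − (1−0.07) × (1−0.16) = 0.218800
P(Zone A down) [AND] = 0.218800 × 0.04 = 0.008752
P(Agent supply lost) [AND] = 0.43 × 0.008752 = 0.003763
P(Manual path fails) [OR] = 1 − (1−0.38) × (1−0.003763) × (1−0.07) × (1−0.12) = 0.494501
P(Release chain down) [OR] = 1 − (1−0.494501) × (1−0.37) = 0.681536
P(Detection loop fails) [OR] = 1 − (1−0.30) × (1−0.40) × (1−0.19) = 0.659800
P(Zone B 2 inoperative) [OR] = 1 − (1−0.31) × (1−0.37) × (1−0.20) × (1−0.32) = 0.763523
P(Zone A 2 unavailable) [OR] = 1 − (1−0.659800) × (1−0.763523) × (1−0.24) = 0.938858
P(Fire suppression does not activate) [OR] = 1 − (1−0.681536) × (1−0.938858) × (1−0.15) × (1−0.15) = 0.985932
Rounded to 4 decimal places: P(Fire suppression does not activate) ≈ 0.9859.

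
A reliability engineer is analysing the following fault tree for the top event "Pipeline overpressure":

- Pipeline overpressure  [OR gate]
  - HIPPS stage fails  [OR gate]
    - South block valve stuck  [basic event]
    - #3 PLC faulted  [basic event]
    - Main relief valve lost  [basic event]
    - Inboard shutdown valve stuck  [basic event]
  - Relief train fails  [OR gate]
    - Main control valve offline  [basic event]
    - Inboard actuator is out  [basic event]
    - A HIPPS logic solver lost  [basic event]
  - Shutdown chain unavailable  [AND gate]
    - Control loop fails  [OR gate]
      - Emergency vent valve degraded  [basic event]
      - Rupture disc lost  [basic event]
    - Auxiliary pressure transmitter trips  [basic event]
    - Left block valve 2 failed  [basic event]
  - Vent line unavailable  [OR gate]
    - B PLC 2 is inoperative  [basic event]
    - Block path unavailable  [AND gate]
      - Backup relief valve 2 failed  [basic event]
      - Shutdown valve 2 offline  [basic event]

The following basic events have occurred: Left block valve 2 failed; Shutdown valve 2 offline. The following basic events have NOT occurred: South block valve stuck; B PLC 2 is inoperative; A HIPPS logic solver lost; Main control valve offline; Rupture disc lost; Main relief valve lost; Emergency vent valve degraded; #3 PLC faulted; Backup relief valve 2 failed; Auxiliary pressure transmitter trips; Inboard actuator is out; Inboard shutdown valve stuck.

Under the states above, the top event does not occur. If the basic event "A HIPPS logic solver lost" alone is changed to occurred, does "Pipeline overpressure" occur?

Counterfactual: set "A HIPPS logic solver lost" to occurred.
HIPPS stage fails [OR]: South block valve stuck=not, #3 PLC faulted=not, Main relief valve lost=not, Inboard shutdown valve stuck=not → no input occurs → does not occur.
Relief train fails [OR]: Main control valve offline=not, Inboard actuator is out=not, A HIPPS logic solver lost=occurs → at least one input occurs → occurs.
Control loop fails [OR]: Emergency vent valve degraded=not, Rupture disc lost=not → no input occurs → does not occur.
Shutdown chain unavailable [AND]: Control loop fails=not, Auxiliary pressure transmitter trips=not, Left block valve 2 failed=occurs → not all inputs occur → does not occur.
Block path unavailable [AND]: Backup relief valve 2 failed=not, Shutdown valve 2 offline=occurs → not all inputs occur → does not occur.
Vent line unavailable [OR]: B PLC 2 is inoperative=not, Block path unavailable=not → no input occurs → does not occur.
Pipeline overpressure [OR]: HIPPS stage fails=not, Relief train fails=occurs, Shutdown chain unavailable=not, Vent line unavailable=not → at least one input occurs → occurs.

Yes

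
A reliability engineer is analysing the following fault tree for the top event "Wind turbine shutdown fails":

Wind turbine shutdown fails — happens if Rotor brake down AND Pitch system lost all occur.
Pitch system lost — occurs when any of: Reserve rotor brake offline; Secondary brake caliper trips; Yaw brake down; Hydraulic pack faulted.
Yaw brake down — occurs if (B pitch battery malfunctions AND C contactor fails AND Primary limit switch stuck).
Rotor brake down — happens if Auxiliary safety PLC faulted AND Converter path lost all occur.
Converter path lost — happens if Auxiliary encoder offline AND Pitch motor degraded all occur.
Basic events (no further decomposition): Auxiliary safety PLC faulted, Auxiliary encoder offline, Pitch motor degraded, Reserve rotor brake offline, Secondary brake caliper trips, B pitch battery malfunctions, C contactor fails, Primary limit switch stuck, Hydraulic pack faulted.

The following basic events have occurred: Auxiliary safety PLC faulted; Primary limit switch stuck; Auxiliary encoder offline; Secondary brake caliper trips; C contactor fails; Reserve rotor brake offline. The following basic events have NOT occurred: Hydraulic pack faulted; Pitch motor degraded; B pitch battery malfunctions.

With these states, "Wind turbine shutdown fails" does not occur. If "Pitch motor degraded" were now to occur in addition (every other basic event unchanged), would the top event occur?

Counterfactual: set "Pitch motor degraded" to occurred.
Converter path lost [AND]: Auxiliary encoder offline=occurs, Pitch motor degraded=occurs → all inputs occur → occurs.
Rotor brake down [AND]: Auxiliary safety PLC faulted=occurs, Converter path lost=occurs → all inputs occur → occurs.
Yaw brake down [AND]: B pitch battery malfunctions=not, C contactor fails=occurs, Primary limit switch stuck=occurs → not all inputs occur → does not occur.
Pitch system lost [OR]: Reserve rotor brake offline=occurs, Secondary brake caliper trips=occurs, Yaw brake down=not, Hydraulic pack faulted=not → at least one input occurs → occurs.
Wind turbine shutdown fails [AND]: Rotor brake down=occurs, Pitch system lost=occurs → all inputs occur → occurs.

Yes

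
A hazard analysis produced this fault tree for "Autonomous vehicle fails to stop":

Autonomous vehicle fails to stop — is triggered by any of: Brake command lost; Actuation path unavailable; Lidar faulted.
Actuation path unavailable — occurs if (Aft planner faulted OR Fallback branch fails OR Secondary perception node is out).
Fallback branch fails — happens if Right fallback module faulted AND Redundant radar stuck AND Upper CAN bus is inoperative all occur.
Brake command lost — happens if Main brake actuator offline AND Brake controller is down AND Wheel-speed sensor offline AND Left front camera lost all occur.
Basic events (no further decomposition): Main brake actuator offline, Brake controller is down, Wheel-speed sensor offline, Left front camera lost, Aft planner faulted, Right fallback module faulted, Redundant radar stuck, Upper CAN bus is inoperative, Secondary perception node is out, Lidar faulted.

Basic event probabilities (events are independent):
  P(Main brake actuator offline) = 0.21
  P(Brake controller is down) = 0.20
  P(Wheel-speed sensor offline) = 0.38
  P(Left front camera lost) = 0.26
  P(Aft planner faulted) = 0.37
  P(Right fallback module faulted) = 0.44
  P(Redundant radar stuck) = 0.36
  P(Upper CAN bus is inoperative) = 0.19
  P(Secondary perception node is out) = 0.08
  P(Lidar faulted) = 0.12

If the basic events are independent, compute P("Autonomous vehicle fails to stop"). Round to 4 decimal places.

0.5074

P(Brake command lost) [AND] = 0.21 × 0.20 × 0.38 × 0.26 = 0.004150
P(Fallback branch fails) [AND] = 0.44 × 0.36 × 0.19 = 0.030096
P(Actuation path unavailable) [OR] = 1 − (1−0.37) × (1−0.030096) × (1−0.08) = 0.437844
P(Autonomous vehicle fails to stop) [OR] = 1 − (1−0.004150) × (1−0.437844) × (1−0.12) = 0.507356
Rounded to 4 decimal places: P(Autonomous vehicle fails to stop) ≈ 0.5074.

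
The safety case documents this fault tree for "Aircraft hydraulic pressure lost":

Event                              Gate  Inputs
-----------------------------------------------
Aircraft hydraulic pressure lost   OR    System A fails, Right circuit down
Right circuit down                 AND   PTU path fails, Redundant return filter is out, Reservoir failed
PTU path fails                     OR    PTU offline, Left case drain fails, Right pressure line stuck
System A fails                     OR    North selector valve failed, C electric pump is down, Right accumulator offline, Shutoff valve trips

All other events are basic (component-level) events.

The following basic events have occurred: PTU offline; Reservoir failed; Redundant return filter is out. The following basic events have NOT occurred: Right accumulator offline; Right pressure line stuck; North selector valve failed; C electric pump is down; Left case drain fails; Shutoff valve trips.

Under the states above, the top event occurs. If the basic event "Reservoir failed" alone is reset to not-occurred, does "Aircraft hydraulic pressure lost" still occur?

No

Counterfactual: set "Reservoir failed" to not occurred.
System A fails [OR]: North selector valve failed=not, C electric pump is down=not, Right accumulator offline=not, Shutoff valve trips=not → no input occurs → does not occur.
PTU path fails [OR]: PTU offline=occurs, Left case drain fails=not, Right pressure line stuck=not → at least one input occurs → occurs.
Right circuit down [AND]: PTU path fails=occurs, Redundant return filter is out=occurs, Reservoir failed=not → not all inputs occur → does not occur.
Aircraft hydraulic pressure lost [OR]: System A fails=not, Right circuit down=not → no input occurs → does not occur.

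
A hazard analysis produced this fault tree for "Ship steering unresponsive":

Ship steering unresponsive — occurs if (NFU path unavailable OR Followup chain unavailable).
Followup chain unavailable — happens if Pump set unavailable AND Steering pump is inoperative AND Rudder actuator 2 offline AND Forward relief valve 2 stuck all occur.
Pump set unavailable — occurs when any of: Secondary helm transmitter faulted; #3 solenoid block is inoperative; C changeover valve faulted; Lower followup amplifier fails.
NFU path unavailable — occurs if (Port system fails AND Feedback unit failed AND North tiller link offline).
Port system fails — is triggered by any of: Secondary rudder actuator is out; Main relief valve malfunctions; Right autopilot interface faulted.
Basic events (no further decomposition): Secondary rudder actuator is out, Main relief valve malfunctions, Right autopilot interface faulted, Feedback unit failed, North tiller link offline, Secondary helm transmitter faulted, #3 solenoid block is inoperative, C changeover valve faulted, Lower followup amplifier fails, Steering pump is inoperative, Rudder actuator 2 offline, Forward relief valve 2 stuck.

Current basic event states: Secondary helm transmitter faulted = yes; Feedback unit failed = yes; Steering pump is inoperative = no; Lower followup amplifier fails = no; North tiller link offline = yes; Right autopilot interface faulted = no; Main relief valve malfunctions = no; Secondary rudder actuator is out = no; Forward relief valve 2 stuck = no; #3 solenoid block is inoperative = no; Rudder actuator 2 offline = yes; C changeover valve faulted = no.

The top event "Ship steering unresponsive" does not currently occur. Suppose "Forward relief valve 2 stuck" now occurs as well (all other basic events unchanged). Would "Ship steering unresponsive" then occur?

No

Counterfactual: set "Forward relief valve 2 stuck" to occurred.
Port system fails [OR]: Secondary rudder actuator is out=not, Main relief valve malfunctions=not, Right autopilot interface faulted=not → no input occurs → does not occur.
NFU path unavailable [AND]: Port system fails=not, Feedback unit failed=occurs, North tiller link offline=occurs → not all inputs occur → does not occur.
Pump set unavailable [OR]: Secondary helm transmitter faulted=occurs, #3 solenoid block is inoperative=not, C changeover valve faulted=not, Lower followup amplifier fails=not → at least one input occurs → occurs.
Followup chain unavailable [AND]: Pump set unavailable=occurs, Steering pump is inoperative=not, Rudder actuator 2 offline=occurs, Forward relief valve 2 stuck=occurs → not all inputs occur → does not occur.
Ship steering unresponsive [OR]: NFU path unavailable=not, Followup chain unavailable=not → no input occurs → does not occur.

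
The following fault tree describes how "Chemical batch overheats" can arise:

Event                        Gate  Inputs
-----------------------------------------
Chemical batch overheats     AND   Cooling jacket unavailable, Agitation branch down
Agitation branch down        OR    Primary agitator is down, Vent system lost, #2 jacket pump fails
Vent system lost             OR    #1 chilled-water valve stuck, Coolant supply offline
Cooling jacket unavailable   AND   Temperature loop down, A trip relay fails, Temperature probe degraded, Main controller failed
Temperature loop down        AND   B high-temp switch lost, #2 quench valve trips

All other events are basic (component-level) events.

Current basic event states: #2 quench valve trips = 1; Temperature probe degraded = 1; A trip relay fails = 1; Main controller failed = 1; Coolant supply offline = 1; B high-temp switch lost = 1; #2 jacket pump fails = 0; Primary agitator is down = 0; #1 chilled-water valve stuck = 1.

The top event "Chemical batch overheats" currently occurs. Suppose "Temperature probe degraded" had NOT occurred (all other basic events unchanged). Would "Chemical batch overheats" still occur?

No

Counterfactual: set "Temperature probe degraded" to not occurred.
Temperature loop down [AND]: B high-temp switch lost=occurs, #2 quench valve trips=occurs → all inputs occur → occurs.
Cooling jacket unavailable [AND]: Temperature loop down=occurs, A trip relay fails=occurs, Temperature probe degraded=not, Main controller failed=occurs → not all inputs occur → does not occur.
Vent system lost [OR]: #1 chilled-water valve stuck=occurs, Coolant supply offline=occurs → at least one input occurs → occurs.
Agitation branch down [OR]: Primary agitator is down=not, Vent system lost=occurs, #2 jacket pump fails=not → at least one input occurs → occurs.
Chemical batch overheats [AND]: Cooling jacket unavailable=not, Agitation branch down=occurs → not all inputs occur → does not occur.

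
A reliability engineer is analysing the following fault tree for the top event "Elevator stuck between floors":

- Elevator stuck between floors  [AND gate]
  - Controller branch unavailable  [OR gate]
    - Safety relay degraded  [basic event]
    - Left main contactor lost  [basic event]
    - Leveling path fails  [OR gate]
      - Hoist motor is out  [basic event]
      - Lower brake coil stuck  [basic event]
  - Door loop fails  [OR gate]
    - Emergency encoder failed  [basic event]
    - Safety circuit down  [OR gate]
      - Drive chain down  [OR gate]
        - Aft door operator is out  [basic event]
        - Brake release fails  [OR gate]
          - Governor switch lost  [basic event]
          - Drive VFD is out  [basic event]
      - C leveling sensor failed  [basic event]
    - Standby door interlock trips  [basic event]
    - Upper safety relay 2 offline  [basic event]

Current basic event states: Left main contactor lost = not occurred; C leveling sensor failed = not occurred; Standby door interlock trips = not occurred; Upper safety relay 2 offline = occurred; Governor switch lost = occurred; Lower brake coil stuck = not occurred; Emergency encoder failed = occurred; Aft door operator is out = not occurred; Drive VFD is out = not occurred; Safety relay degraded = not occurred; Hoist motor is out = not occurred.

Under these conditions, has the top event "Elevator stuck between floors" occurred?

No

Leveling path fails [OR]: Hoist motor is out=not, Lower brake coil stuck=not → no input occurs → does not occur.
Controller branch unavailable [OR]: Safety relay degraded=not, Left main contactor lost=not, Leveling path fails=not → no input occurs → does not occur.
Brake release fails [OR]: Governor switch lost=occurs, Drive VFD is out=not → at least one input occurs → occurs.
Drive chain down [OR]: Aft door operator is out=not, Brake release fails=occurs → at least one input occurs → occurs.
Safety circuit down [OR]: Drive chain down=occurs, C leveling sensor failed=not → at least one input occurs → occurs.
Door loop fails [OR]: Emergency encoder failed=occurs, Safety circuit down=occurs, Standby door interlock trips=not, Upper safety relay 2 offline=occurs → at least one input occurs → occurs.
Elevator stuck between floors [AND]: Controller branch unavailable=not, Door loop fails=occurs → not all inputs occur → does not occur.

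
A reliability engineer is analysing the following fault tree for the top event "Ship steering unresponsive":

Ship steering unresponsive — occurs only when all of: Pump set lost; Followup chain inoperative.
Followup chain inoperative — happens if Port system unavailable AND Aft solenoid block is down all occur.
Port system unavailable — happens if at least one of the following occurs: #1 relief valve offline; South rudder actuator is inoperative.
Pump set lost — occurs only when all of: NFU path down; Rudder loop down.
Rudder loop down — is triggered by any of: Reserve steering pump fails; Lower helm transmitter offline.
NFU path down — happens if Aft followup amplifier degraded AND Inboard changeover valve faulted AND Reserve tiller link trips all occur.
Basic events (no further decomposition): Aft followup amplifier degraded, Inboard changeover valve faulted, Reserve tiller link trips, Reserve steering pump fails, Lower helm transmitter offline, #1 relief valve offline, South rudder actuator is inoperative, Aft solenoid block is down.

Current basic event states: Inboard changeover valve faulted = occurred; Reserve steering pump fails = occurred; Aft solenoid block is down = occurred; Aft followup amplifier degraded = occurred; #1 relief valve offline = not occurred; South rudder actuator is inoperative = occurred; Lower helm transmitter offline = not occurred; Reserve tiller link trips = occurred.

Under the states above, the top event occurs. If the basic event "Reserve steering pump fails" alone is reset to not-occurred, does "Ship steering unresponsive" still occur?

Counterfactual: set "Reserve steering pump fails" to not occurred.
NFU path down [AND]: Aft followup amplifier degraded=occurs, Inboard changeover valve faulted=occurs, Reserve tiller link trips=occurs → all inputs occur → occurs.
Rudder loop down [OR]: Reserve steering pump fails=not, Lower helm transmitter offline=not → no input occurs → does not occur.
Pump set lost [AND]: NFU path down=occurs, Rudder loop down=not → not all inputs occur → does not occur.
Port system unavailable [OR]: #1 relief valve offline=not, South rudder actuator is inoperative=occurs → at least one input occurs → occurs.
Followup chain inoperative [AND]: Port system unavailable=occurs, Aft solenoid block is down=occurs → all inputs occur → occurs.
Ship steering unresponsive [AND]: Pump set lost=not, Followup chain inoperative=occurs → not all inputs occur → does not occur.

No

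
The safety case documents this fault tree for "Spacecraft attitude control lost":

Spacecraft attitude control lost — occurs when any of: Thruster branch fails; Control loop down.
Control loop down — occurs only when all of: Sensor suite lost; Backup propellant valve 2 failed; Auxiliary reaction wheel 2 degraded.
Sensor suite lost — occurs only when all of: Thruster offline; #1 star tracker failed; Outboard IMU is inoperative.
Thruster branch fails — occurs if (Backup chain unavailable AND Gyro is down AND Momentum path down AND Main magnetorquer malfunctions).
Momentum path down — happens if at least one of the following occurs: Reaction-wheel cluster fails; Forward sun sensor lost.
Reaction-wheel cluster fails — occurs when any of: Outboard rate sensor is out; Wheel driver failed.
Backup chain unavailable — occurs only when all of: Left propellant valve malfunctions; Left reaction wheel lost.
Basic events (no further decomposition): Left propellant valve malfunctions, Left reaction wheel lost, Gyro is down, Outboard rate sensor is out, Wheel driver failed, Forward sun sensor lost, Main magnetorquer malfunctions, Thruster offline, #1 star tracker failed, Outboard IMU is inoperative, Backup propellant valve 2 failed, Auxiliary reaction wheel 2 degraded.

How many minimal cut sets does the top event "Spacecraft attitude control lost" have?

4

Backup chain unavailable [AND]: one cut set from each child combined → 1 × 1 = 1 cut set(s).
Reaction-wheel cluster fails [OR]: union of children's cut sets → 2 cut set(s).
Momentum path down [OR]: union of children's cut sets → 3 cut set(s).
Thruster branch fails [AND]: one cut set from each child combined → 1 × 1 × 3 × 1 = 3 cut set(s).
Sensor suite lost [AND]: one cut set from each child combined → 1 × 1 × 1 = 1 cut set(s).
Control loop down [AND]: one cut set from each child combined → 1 × 1 × 1 = 1 cut set(s).
Spacecraft attitude control lost [OR]: union of children's cut sets → 4 cut set(s).
Minimal cut sets: {Gyro is down, Left propellant valve malfunctions, Left reaction wheel lost, Main magnetorquer malfunctions, Outboard rate sensor is out}; {Gyro is down, Left propellant valve malfunctions, Left reaction wheel lost, Main magnetorquer malfunctions, Wheel driver failed}; {Forward sun sensor lost, Gyro is down, Left propellant valve malfunctions, Left reaction wheel lost, Main magnetorquer malfunctions}; {#1 star tracker failed, Auxiliary reaction wheel 2 degraded, Backup propellant valve 2 failed, Outboard IMU is inoperative, Thruster offline}.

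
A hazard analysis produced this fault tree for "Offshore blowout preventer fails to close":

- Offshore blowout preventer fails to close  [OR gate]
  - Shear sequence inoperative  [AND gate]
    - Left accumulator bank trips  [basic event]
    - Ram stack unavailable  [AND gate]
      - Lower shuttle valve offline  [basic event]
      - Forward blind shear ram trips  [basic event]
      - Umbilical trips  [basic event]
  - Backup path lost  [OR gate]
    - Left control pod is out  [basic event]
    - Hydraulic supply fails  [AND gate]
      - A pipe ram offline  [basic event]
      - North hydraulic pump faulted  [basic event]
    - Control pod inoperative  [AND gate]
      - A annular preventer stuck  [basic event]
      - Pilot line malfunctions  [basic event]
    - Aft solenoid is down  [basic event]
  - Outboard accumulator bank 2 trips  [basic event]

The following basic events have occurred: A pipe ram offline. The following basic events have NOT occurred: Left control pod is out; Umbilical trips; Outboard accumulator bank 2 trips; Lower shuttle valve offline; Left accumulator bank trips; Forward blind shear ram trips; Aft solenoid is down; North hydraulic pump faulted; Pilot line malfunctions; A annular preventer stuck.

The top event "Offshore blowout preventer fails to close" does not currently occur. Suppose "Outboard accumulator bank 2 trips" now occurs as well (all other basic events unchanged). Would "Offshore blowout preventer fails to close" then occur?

Yes

Counterfactual: set "Outboard accumulator bank 2 trips" to occurred.
Ram stack unavailable [AND]: Lower shuttle valve offline=not, Forward blind shear ram trips=not, Umbilical trips=not → not all inputs occur → does not occur.
Shear sequence inoperative [AND]: Left accumulator bank trips=not, Ram stack unavailable=not → not all inputs occur → does not occur.
Hydraulic supply fails [AND]: A pipe ram offline=occurs, North hydraulic pump faulted=not → not all inputs occur → does not occur.
Control pod inoperative [AND]: A annular preventer stuck=not, Pilot line malfunctions=not → not all inputs occur → does not occur.
Backup path lost [OR]: Left control pod is out=not, Hydraulic supply fails=not, Control pod inoperative=not, Aft solenoid is down=not → no input occurs → does not occur.
Offshore blowout preventer fails to close [OR]: Shear sequence inoperative=not, Backup path lost=not, Outboard accumulator bank 2 trips=occurs → at least one input occurs → occurs.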